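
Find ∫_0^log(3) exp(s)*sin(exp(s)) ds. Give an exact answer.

cos(1) - cos(3)

Let u = exp(s), so du = exp(s) ds. When s = 0, u = 1; when s = log(3), u = 3.
The integral becomes ∫ sin(u) du from 1 to 3, with antiderivative -cos(u).
Back in s: F(s) = -cos(exp(s)).
Then F(log(3)) - F(0) = (-cos(3)) - (-cos(1)) = cos(1) - cos(3).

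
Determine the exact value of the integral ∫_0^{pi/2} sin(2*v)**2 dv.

Use the identity sin^2(2*v) = (1 - cos(4*v))/2.
An antiderivative is F(v) = v/2 - sin(4*v)/8.
Then F(pi/2) - F(0) = (pi/4) - (0) = pi/4.

pi/4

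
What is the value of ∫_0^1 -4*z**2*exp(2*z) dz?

1 - exp(2)

Integrate by parts twice (u = z^2, dv = -4*exp(2*z) dz).
An antiderivative is F(z) = (-2*z**2 + 2*z - 1)*exp(2*z).
Then F(1) - F(0) = (-exp(2)) - (-1) = 1 - exp(2).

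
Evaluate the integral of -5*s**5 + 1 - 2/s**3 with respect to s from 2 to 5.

By the power rule, an antiderivative is F(s) = -5*s**6/6 + s + s**(-2).
Then F(5) - F(2) = (-1952369/150) - (-613/12) = -1296471/100.

-1296471/100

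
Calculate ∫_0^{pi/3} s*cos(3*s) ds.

Integrate by parts once (u = s, dv = cos(3*s) ds).
An antiderivative is F(s) = s*sin(3*s)/3 + cos(3*s)/9.
Then F(pi/3) - F(0) = (-1/9) - (1/9) = -2/9.

-2/9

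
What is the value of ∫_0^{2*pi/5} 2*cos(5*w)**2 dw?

2*pi/5

Use the identity cos^2(5*w) = (1 + cos(10*w))/2.
An antiderivative is F(w) = w + sin(10*w)/10.
Then F(2*pi/5) - F(0) = (2*pi/5) - (0) = 2*pi/5.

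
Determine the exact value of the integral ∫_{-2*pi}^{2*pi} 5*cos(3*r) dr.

0

An antiderivative is F(r) = 5*sin(3*r)/3.
Then F(2*pi) - F(-2*pi) = (0) - (0) = 0.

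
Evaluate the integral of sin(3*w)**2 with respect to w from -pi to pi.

pi

Use the identity sin^2(3*w) = (1 - cos(6*w))/2.
An antiderivative is F(w) = w/2 - sin(6*w)/12.
Then F(pi) - F(-pi) = (pi/2) - (-pi/2) = pi.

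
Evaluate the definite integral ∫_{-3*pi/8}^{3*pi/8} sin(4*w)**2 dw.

Use the identity sin^2(4*w) = (1 - cos(8*w))/2.
An antiderivative is F(w) = w/2 - sin(8*w)/16.
Then F(3*pi/8) - F(-3*pi/8) = (3*pi/16) - (-3*pi/16) = 3*pi/8.

3*pi/8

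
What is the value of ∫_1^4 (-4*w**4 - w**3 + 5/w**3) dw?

By the power rule, an antiderivative is F(w) = -4*w**5/5 - w**4/4 - 5/(2*w**2).
Then F(4) - F(1) = (-141337/160) - (-71/20) = -140769/160.

-140769/160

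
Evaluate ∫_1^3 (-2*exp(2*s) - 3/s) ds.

-exp(6) - log(27) + exp(2)

An antiderivative is F(s) = -exp(2*s) - 3*log(s).
Then F(3) - F(1) = (-exp(6) - log(27)) - (-exp(2)) = -exp(6) - log(27) + exp(2).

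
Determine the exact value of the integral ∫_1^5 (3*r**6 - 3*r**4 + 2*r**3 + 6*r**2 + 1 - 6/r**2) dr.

By the power rule, an antiderivative is F(r) = 3*r**7/7 - 3*r**5/5 + r**4/2 + 2*r**3 + r + 6/r.
Then F(5) - F(1) = (2252309/70) - (653/70) = 1125828/35.

1125828/35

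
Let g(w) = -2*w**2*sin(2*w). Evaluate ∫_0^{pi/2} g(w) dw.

Integrate by parts twice (u = w^2, dv = -2*sin(2*w) dw).
An antiderivative is F(w) = w**2*cos(2*w) - w*sin(2*w) - cos(2*w)/2.
Then F(pi/2) - F(0) = (1/2 - pi**2/4) - (-1/2) = 1 - pi**2/4.

1 - pi**2/4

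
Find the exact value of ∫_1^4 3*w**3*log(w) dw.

-765/16 + 384*log(2)

Integrate by parts once (u = ln w, dv = 3*w**3 dw).
An antiderivative is F(w) = 3*w**4*(4*log(w) - 1)/16.
Then F(4) - F(1) = (-48 + 384*log(2)) - (-3/16) = -765/16 + 384*log(2).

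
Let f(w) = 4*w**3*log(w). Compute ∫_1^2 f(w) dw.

Integrate by parts once (u = ln w, dv = 4*w**3 dw).
An antiderivative is F(w) = w**4*(4*log(w) - 1)/4.
Then F(2) - F(1) = (-4 + 16*log(2)) - (-1/4) = -15/4 + 16*log(2).

-15/4 + 16*log(2)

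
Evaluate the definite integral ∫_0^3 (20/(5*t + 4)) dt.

-8*log(2) + 4*log(19)

Let u = 5*t + 4, so du = 5 dt. When t = 0, u = 4; when t = 3, u = 19.
The integral becomes 4·∫ 1/u du from 4 to 19, with antiderivative 4*log(u).
Back in t: F(t) = 4*log(5*t + 4).
Then F(3) - F(0) = (4*log(19)) - (8*log(2)) = -8*log(2) + 4*log(19).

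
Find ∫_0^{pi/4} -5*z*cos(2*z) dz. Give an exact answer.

Integrate by parts once (u = z, dv = -5*cos(2*z) dz).
An antiderivative is F(z) = -5*z*sin(2*z)/2 - 5*cos(2*z)/4.
Then F(pi/4) - F(0) = (-5*pi/8) - (-5/4) = 5/4 - 5*pi/8.

5/4 - 5*pi/8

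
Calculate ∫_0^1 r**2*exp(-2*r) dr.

Integrate by parts twice (u = r^2, dv = exp(-2*r) dr).
An antiderivative is F(r) = (-2*r**2 - 2*r - 1)*exp(-2*r)/4.
Then F(1) - F(0) = (-5*exp(-2)/4) - (-1/4) = (-5 + exp(2))*exp(-2)/4.

(-5 + exp(2))*exp(-2)/4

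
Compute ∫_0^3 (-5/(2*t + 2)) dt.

An antiderivative is F(t) = -5*log(2*t + 2)/2.
Then F(3) - F(0) = (-15*log(2)/2) - (-5*log(2)/2) = -log(32).

-log(32)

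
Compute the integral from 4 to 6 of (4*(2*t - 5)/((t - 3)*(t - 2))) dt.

Factor the denominator: t**2 - 5*t + 6 = (t - 2)(t - 3).
Partial fractions: 4*(2*t - 5)/((t - 3)*(t - 2)) = 4/(t - 2) + 4/(t - 3).
An antiderivative is F(t) = 4*log(t - 3) + 4*log(t - 2).
Then F(6) - F(4) = (4*log(3) + 8*log(2)) - (log(16)) = 4*log(2) + 4*log(3).

4*log(2) + 4*log(3)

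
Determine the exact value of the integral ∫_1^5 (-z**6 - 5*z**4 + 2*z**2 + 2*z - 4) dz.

By the power rule, an antiderivative is F(z) = -z**7/7 - z**5 + 2*z**3/3 + z**2 - 4*z.
Then F(5) - F(1) = (-298145/21) - (-73/21) = -298072/21.

-298072/21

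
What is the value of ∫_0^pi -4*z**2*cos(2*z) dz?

-2*pi

Integrate by parts twice (u = z^2, dv = -4*cos(2*z) dz).
An antiderivative is F(z) = -2*z**2*sin(2*z) - 2*z*cos(2*z) + sin(2*z).
Then F(pi) - F(0) = (-2*pi) - (0) = -2*pi.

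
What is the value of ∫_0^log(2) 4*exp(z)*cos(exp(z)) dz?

Let u = exp(z), so du = exp(z) dz. When z = 0, u = 1; when z = log(2), u = 2.
The integral becomes 4·∫ cos(u) du from 1 to 2, with antiderivative 4*sin(u).
Back in z: F(z) = 4*sin(exp(z)).
Then F(log(2)) - F(0) = (4*sin(2)) - (4*sin(1)) = -4*sin(1) + 4*sin(2).

-4*sin(1) + 4*sin(2)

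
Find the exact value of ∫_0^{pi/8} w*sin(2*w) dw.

Integrate by parts once (u = w, dv = sin(2*w) dw).
An antiderivative is F(w) = -w*cos(2*w)/2 + sin(2*w)/4.
Then F(pi/8) - F(0) = (sqrt(2)*(4 - pi)/32) - (0) = sqrt(2)*(4 - pi)/32.

sqrt(2)*(4 - pi)/32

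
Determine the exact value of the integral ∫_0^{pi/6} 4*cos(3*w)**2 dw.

pi/3

Use the identity cos^2(3*w) = (1 + cos(6*w))/2.
An antiderivative is F(w) = 2*w + sin(6*w)/3.
Then F(pi/6) - F(0) = (pi/3) - (0) = pi/3.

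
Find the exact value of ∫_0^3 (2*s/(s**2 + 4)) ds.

log(13/4)

Let u = s**2 + 4, so du = 2*s ds. When s = 0, u = 4; when s = 3, u = 13.
The integral becomes ∫ 1/u du from 4 to 13, with antiderivative log(u).
Back in s: F(s) = log(s**2 + 4).
Then F(3) - F(0) = (log(13)) - (log(4)) = log(13/4).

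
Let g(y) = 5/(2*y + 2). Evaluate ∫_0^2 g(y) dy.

An antiderivative is F(y) = 5*log(2*y + 2)/2.
Then F(2) - F(0) = (5*log(6)/2) - (5*log(2)/2) = 5*log(3)/2.

5*log(3)/2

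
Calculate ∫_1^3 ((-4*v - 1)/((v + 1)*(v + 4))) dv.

-5*log(7) + log(2) + 5*log(5)

Factor the denominator: v**2 + 5*v + 4 = (v + 4)(v + 1).
Partial fractions: (-4*v - 1)/((v + 1)*(v + 4)) = -5/(v + 4) + 1/(v + 1).
An antiderivative is F(v) = log(v + 1) - 5*log(v + 4).
Then F(3) - F(1) = (-5*log(7) + 2*log(2)) - (-5*log(5) + log(2)) = -5*log(7) + log(2) + 5*log(5).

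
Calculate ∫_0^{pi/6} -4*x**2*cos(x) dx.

Integrate by parts twice (u = x^2, dv = -4*cos(x) dx).
An antiderivative is F(x) = -4*x**2*sin(x) - 8*x*cos(x) + 8*sin(x).
Then F(pi/6) - F(0) = (-2*sqrt(3)*pi/3 - pi**2/18 + 4) - (0) = -2*sqrt(3)*pi/3 - pi**2/18 + 4.

-2*sqrt(3)*pi/3 - pi**2/18 + 4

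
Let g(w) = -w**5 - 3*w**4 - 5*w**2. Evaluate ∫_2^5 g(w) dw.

By the power rule, an antiderivative is F(w) = -w**6/6 - 3*w**5/5 - 5*w**3/3.
Then F(5) - F(2) = (-9375/2) - (-216/5) = -46443/10.

-46443/10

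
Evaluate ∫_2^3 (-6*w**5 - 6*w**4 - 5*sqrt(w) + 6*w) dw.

By the power rule, an antiderivative is F(w) = -w**6 - 6*w**5/5 - 10*w**(3/2)/3 + 3*w**2.
Then F(3) - F(2) = (-4968/5 - 10*sqrt(3)) - (-452/5 - 20*sqrt(2)/3) = -4516/5 - 10*sqrt(3) + 20*sqrt(2)/3.

-4516/5 - 10*sqrt(3) + 20*sqrt(2)/3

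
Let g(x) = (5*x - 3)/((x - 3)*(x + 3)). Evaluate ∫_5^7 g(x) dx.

-4*log(2) + 3*log(5)

Factor the denominator: x**2 - 9 = (x + 3)(x - 3).
Partial fractions: (5*x - 3)/((x - 3)*(x + 3)) = 3/(x + 3) + 2/(x - 3).
An antiderivative is F(x) = 2*log(x - 3) + 3*log(x + 3).
Then F(7) - F(5) = (3*log(5) + 7*log(2)) - (11*log(2)) = -4*log(2) + 3*log(5).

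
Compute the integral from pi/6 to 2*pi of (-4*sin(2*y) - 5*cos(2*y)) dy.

An antiderivative is F(y) = -5*sin(2*y)/2 + 2*cos(2*y).
Then F(2*pi) - F(pi/6) = (2) - (1 - 5*sqrt(3)/4) = 1 + 5*sqrt(3)/4.

1 + 5*sqrt(3)/4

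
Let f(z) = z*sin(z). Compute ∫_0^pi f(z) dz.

pi

Integrate by parts once (u = z, dv = sin(z) dz).
An antiderivative is F(z) = -z*cos(z) + sin(z).
Then F(pi) - F(0) = (pi) - (0) = pi.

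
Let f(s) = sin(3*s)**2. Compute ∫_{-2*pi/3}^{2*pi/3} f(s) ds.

2*pi/3

Use the identity sin^2(3*s) = (1 - cos(6*s))/2.
An antiderivative is F(s) = s/2 - sin(6*s)/12.
Then F(2*pi/3) - F(-2*pi/3) = (pi/3) - (-pi/3) = 2*pi/3.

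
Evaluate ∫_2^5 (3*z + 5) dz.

93/2

By the power rule, an antiderivative is F(z) = 3*z**2/2 + 5*z.
Then F(5) - F(2) = (125/2) - (16) = 93/2.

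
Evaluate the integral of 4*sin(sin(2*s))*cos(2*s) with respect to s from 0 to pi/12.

2 - 2*cos(1/2)

Let u = sin(2*s), so du = 2*cos(2*s) ds. When s = 0, u = 0; when s = pi/12, u = 1/2.
The integral becomes 2·∫ sin(u) du from 0 to 1/2, with antiderivative -2*cos(u).
Back in s: F(s) = -2*cos(sin(2*s)).
Then F(pi/12) - F(0) = (-2*cos(1/2)) - (-2) = 2 - 2*cos(1/2).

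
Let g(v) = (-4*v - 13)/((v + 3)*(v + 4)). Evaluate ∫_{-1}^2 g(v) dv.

-log(20)

Factor the denominator: v**2 + 7*v + 12 = (v + 4)(v + 3).
Partial fractions: (-4*v - 13)/((v + 3)*(v + 4)) = -3/(v + 4) - 1/(v + 3).
An antiderivative is F(v) = -log(v + 3) - 3*log(v + 4).
Then F(2) - F(-1) = (-3*log(3) - 3*log(2) - log(5)) - (-log(54)) = -log(20).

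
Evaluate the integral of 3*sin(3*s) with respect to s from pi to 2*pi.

An antiderivative is F(s) = -cos(3*s).
Then F(2*pi) - F(pi) = (-1) - (1) = -2.

-2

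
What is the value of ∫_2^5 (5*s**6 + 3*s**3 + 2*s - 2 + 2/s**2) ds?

By the power rule, an antiderivative is F(s) = 5*s**7/7 + 3*s**4/4 + s**2 - 2*s - 2/s.
Then F(5) - F(2) = (7880169/140) - (717/7) = 7865829/140.

7865829/140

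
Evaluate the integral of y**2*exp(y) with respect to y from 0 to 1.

Integrate by parts twice (u = y^2, dv = exp(y) dy).
An antiderivative is F(y) = (y**2 - 2*y + 2)*exp(y).
Then F(1) - F(0) = (E) - (2) = -2 + E.

-2 + E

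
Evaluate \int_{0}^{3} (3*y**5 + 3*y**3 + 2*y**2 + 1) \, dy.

1785/4

By the power rule, an antiderivative is F(y) = y**6/2 + 3*y**4/4 + 2*y**3/3 + y.
Then F(3) - F(0) = (1785/4) - (0) = 1785/4.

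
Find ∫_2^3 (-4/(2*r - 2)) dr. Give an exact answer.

An antiderivative is F(r) = -2*log(2*r - 2).
Then F(3) - F(2) = (-log(16)) - (-log(4)) = -log(4).

-log(4)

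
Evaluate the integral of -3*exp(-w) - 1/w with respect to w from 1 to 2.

-3*exp(-1) - log(2) + 3*exp(-2)

An antiderivative is F(w) = -log(w) + 3*exp(-w).
Then F(2) - F(1) = (-log(2) + 3*exp(-2)) - (3*exp(-1)) = -3*exp(-1) - log(2) + 3*exp(-2).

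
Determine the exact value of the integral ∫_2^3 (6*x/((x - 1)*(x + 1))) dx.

Factor the denominator: x**2 - 1 = (x + 1)(x - 1).
Partial fractions: 6*x/((x - 1)*(x + 1)) = 3/(x + 1) + 3/(x - 1).
An antiderivative is F(x) = 3*log(x - 1) + 3*log(x + 1).
Then F(3) - F(2) = (9*log(2)) - (log(27)) = -3*log(3) + 9*log(2).

-3*log(3) + 9*log(2)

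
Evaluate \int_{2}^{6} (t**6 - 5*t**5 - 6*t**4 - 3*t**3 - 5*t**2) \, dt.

By the power rule, an antiderivative is F(t) = t**7/7 - 5*t**6/6 - 6*t**5/5 - 3*t**4/4 - 5*t**3/3.
Then F(6) - F(2) = (-334332/35) - (-10372/105) = -992624/105.

-992624/105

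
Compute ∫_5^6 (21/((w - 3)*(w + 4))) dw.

-3*log(5) - 6*log(2) + 9*log(3)

Factor the denominator: w**2 + w - 12 = (w + 4)(w - 3).
Partial fractions: 21/((w - 3)*(w + 4)) = -3/(w + 4) + 3/(w - 3).
An antiderivative is F(w) = 3*log(w - 3) - 3*log(w + 4).
Then F(6) - F(5) = (-3*log(5) - 3*log(2) + 3*log(3)) - (-6*log(3) + 3*log(2)) = -3*log(5) - 6*log(2) + 9*log(3).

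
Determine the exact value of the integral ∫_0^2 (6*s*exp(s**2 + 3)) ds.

-3*(1 - exp(4))*exp(3)

Let u = s**2 + 3, so du = 2*s ds. When s = 0, u = 3; when s = 2, u = 7.
The integral becomes 3·∫ exp(u) du from 3 to 7, with antiderivative 3*exp(u).
Back in s: F(s) = 3*exp(s**2 + 3).
Then F(2) - F(0) = (3*exp(7)) - (3*exp(3)) = -3*(1 - exp(4))*exp(3).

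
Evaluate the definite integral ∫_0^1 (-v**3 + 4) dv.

By the power rule, an antiderivative is F(v) = -v**4/4 + 4*v.
Then F(1) - F(0) = (15/4) - (0) = 15/4.

15/4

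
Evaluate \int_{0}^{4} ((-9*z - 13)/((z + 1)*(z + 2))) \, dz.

-4*log(5) - 5*log(3)

Factor the denominator: z**2 + 3*z + 2 = (z + 2)(z + 1).
Partial fractions: (-9*z - 13)/((z + 1)*(z + 2)) = -5/(z + 2) - 4/(z + 1).
An antiderivative is F(z) = -4*log(z + 1) - 5*log(z + 2).
Then F(4) - F(0) = (-4*log(5) - 5*log(3) - 5*log(2)) - (-log(32)) = -4*log(5) - 5*log(3).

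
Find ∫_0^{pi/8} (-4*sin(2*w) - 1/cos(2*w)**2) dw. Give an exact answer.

An antiderivative is F(w) = 2*cos(2*w) - tan(2*w)/2.
Then F(pi/8) - F(0) = (-1/2 + sqrt(2)) - (2) = -5/2 + sqrt(2).

-5/2 + sqrt(2)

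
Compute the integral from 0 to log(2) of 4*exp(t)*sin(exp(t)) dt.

Let u = exp(t), so du = exp(t) dt. When t = 0, u = 1; when t = log(2), u = 2.
The integral becomes 4·∫ sin(u) du from 1 to 2, with antiderivative -4*cos(u).
Back in t: F(t) = -4*cos(exp(t)).
Then F(log(2)) - F(0) = (-4*cos(2)) - (-4*cos(1)) = -4*cos(2) + 4*cos(1).

-4*cos(2) + 4*cos(1)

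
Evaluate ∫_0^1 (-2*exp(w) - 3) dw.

-2*E - 1

An antiderivative is F(w) = -3*w - 2*exp(w).
Then F(1) - F(0) = (-2*E - 3) - (-2) = -2*E - 1.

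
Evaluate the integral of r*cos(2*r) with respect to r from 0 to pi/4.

Integrate by parts once (u = r, dv = cos(2*r) dr).
An antiderivative is F(r) = r*sin(2*r)/2 + cos(2*r)/4.
Then F(pi/4) - F(0) = (pi/8) - (1/4) = -1/4 + pi/8.

-1/4 + pi/8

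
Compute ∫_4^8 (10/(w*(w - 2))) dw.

-5*log(2) + 5*log(3)

Factor the denominator: w**2 - 2*w = w(w - 2).
Partial fractions: 10/(w*(w - 2)) = -5/w + 5/(w - 2).
An antiderivative is F(w) = -5*log(w) + 5*log(w - 2).
Then F(8) - F(4) = (-10*log(2) + 5*log(3)) - (-log(32)) = -5*log(2) + 5*log(3).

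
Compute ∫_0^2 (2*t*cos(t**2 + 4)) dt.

Let u = t**2 + 4, so du = 2*t dt. When t = 0, u = 4; when t = 2, u = 8.
The integral becomes ∫ cos(u) du from 4 to 8, with antiderivative sin(u).
Back in t: F(t) = sin(t**2 + 4).
Then F(2) - F(0) = (sin(8)) - (sin(4)) = -sin(4) + sin(8).

-sin(4) + sin(8)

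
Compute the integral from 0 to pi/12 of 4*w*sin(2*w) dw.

Integrate by parts once (u = w, dv = 4*sin(2*w) dw).
An antiderivative is F(w) = -2*w*cos(2*w) + sin(2*w).
Then F(pi/12) - F(0) = (-sqrt(3)*pi/12 + 1/2) - (0) = -sqrt(3)*pi/12 + 1/2.

-sqrt(3)*pi/12 + 1/2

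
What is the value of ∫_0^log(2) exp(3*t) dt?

Let u = exp(t), so du = exp(t) dt. When t = 0, u = 1; when t = log(2), u = 2.
The integral becomes ∫ u**2 du from 1 to 2, with antiderivative u**3/3.
Back in t: F(t) = exp(3*t)/3.
Then F(log(2)) - F(0) = (8/3) - (1/3) = 7/3.

7/3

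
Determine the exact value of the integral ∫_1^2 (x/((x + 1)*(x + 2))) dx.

log(32/27)

Factor the denominator: x**2 + 3*x + 2 = (x + 2)(x + 1).
Partial fractions: x/((x + 1)*(x + 2)) = 2/(x + 2) - 1/(x + 1).
An antiderivative is F(x) = -log(x + 1) + 2*log(x + 2).
Then F(2) - F(1) = (log(16/3)) - (log(9/2)) = log(32/27).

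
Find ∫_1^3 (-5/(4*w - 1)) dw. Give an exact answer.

-5*log(11)/4 + 5*log(3)/4

An antiderivative is F(w) = -5*log(4*w - 1)/4.
Then F(3) - F(1) = (-5*log(11)/4) - (-5*log(3)/4) = -5*log(11)/4 + 5*log(3)/4.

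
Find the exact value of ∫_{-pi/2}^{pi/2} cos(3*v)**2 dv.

pi/2

Use the identity cos^2(3*v) = (1 + cos(6*v))/2.
An antiderivative is F(v) = v/2 + sin(6*v)/12.
Then F(pi/2) - F(-pi/2) = (pi/4) - (-pi/4) = pi/2.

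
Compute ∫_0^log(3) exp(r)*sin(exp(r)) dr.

Let u = exp(r), so du = exp(r) dr. When r = 0, u = 1; when r = log(3), u = 3.
The integral becomes ∫ sin(u) du from 1 to 3, with antiderivative -cos(u).
Back in r: F(r) = -cos(exp(r)).
Then F(log(3)) - F(0) = (-cos(3)) - (-cos(1)) = cos(1) - cos(3).

cos(1) - cos(3)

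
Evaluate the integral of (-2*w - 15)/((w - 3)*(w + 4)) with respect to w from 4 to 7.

-9*log(2) + log(11)

Factor the denominator: w**2 + w - 12 = (w + 4)(w - 3).
Partial fractions: (-2*w - 15)/((w - 3)*(w + 4)) = 1/(w + 4) - 3/(w - 3).
An antiderivative is F(w) = -3*log(w - 3) + log(w + 4).
Then F(7) - F(4) = (log(11/64)) - (log(8)) = -9*log(2) + log(11).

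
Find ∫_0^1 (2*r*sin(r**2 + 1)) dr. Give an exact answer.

Let u = r**2 + 1, so du = 2*r dr. When r = 0, u = 1; when r = 1, u = 2.
The integral becomes ∫ sin(u) du from 1 to 2, with antiderivative -cos(u).
Back in r: F(r) = -cos(r**2 + 1).
Then F(1) - F(0) = (-cos(2)) - (-cos(1)) = -cos(2) + cos(1).

-cos(2) + cos(1)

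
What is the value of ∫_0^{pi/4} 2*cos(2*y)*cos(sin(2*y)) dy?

Let u = sin(2*y), so du = 2*cos(2*y) dy. When y = 0, u = 0; when y = pi/4, u = 1.
The integral becomes ∫ cos(u) du from 0 to 1, with antiderivative sin(u).
Back in y: F(y) = sin(sin(2*y)).
Then F(pi/4) - F(0) = (sin(1)) - (0) = sin(1).

sin(1)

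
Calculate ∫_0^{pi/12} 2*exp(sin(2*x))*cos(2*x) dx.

-1 + exp(1/2)

Let u = sin(2*x), so du = 2*cos(2*x) dx. When x = 0, u = 0; when x = pi/12, u = 1/2.
The integral becomes ∫ exp(u) du from 0 to 1/2, with antiderivative exp(u).
Back in x: F(x) = exp(sin(2*x)).
Then F(pi/12) - F(0) = (exp(1/2)) - (1) = -1 + exp(1/2).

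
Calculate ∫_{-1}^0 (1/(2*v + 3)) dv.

log(3)/2

An antiderivative is F(v) = log(2*v + 3)/2.
Then F(0) - F(-1) = (log(3)/2) - (0) = log(3)/2.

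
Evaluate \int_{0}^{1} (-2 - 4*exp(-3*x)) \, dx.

An antiderivative is F(x) = -2*x + 4*exp(-3*x)/3.
Then F(1) - F(0) = (-2 + 4*exp(-3)/3) - (4/3) = -10/3 + 4*exp(-3)/3.

-10/3 + 4*exp(-3)/3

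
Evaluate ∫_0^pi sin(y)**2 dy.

Use the identity sin^2(y) = (1 - cos(2*y))/2.
An antiderivative is F(y) = y/2 - sin(2*y)/4.
Then F(pi) - F(0) = (pi/2) - (0) = pi/2.

pi/2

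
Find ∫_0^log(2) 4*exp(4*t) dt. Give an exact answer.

15

Let u = exp(t), so du = exp(t) dt. When t = 0, u = 1; when t = log(2), u = 2.
The integral becomes 4·∫ u**3 du from 1 to 2, with antiderivative u**4.
Back in t: F(t) = exp(4*t).
Then F(log(2)) - F(0) = (16) - (1) = 15.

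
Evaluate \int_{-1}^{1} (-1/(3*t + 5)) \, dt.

-2*log(2)/3

An antiderivative is F(t) = -log(3*t + 5)/3.
Then F(1) - F(-1) = (-log(2)) - (-log(2)/3) = -2*log(2)/3.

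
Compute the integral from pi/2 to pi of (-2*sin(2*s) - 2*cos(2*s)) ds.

2

An antiderivative is F(s) = -sin(2*s) + cos(2*s).
Then F(pi) - F(pi/2) = (1) - (-1) = 2.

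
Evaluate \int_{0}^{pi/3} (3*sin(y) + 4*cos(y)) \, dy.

An antiderivative is F(y) = 4*sin(y) - 3*cos(y).
Then F(pi/3) - F(0) = (-3/2 + 2*sqrt(3)) - (-3) = 3/2 + 2*sqrt(3).

3/2 + 2*sqrt(3)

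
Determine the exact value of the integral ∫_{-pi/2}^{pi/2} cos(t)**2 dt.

pi/2

Use the identity cos^2(t) = (1 + cos(2*t))/2.
An antiderivative is F(t) = t/2 + sin(2*t)/4.
Then F(pi/2) - F(-pi/2) = (pi/4) - (-pi/4) = pi/2.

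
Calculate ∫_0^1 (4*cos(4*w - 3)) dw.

sin(3) + sin(1)

Let u = 4*w - 3, so du = 4 dw. When w = 0, u = -3; when w = 1, u = 1.
The integral becomes ∫ cos(u) du from -3 to 1, with antiderivative sin(u).
Back in w: F(w) = sin(4*w - 3).
Then F(1) - F(0) = (sin(1)) - (-sin(3)) = sin(3) + sin(1).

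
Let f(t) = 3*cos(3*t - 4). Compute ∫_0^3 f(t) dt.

Let u = 3*t - 4, so du = 3 dt. When t = 0, u = -4; when t = 3, u = 5.
The integral becomes ∫ cos(u) du from -4 to 5, with antiderivative sin(u).
Back in t: F(t) = sin(3*t - 4).
Then F(3) - F(0) = (sin(5)) - (-sin(4)) = sin(5) + sin(4).

sin(5) + sin(4)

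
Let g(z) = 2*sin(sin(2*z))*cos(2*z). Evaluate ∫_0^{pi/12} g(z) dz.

Let u = sin(2*z), so du = 2*cos(2*z) dz. When z = 0, u = 0; when z = pi/12, u = 1/2.
The integral becomes ∫ sin(u) du from 0 to 1/2, with antiderivative -cos(u).
Back in z: F(z) = -cos(sin(2*z)).
Then F(pi/12) - F(0) = (-cos(1/2)) - (-1) = 1 - cos(1/2).

1 - cos(1/2)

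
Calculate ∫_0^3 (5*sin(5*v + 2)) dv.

cos(2) - cos(17)

Let u = 5*v + 2, so du = 5 dv. When v = 0, u = 2; when v = 3, u = 17.
The integral becomes ∫ sin(u) du from 2 to 17, with antiderivative -cos(u).
Back in v: F(v) = -cos(5*v + 2).
Then F(3) - F(0) = (-cos(17)) - (-cos(2)) = cos(2) - cos(17).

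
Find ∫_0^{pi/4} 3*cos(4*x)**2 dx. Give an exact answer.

3*pi/8

Use the identity cos^2(4*x) = (1 + cos(8*x))/2.
An antiderivative is F(x) = 3*x/2 + 3*sin(8*x)/16.
Then F(pi/4) - F(0) = (3*pi/8) - (0) = 3*pi/8.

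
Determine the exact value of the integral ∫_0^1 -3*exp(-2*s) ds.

-3/2 + 3*exp(-2)/2

An antiderivative is F(s) = 3*exp(-2*s)/2.
Then F(1) - F(0) = (3*exp(-2)/2) - (3/2) = -3/2 + 3*exp(-2)/2.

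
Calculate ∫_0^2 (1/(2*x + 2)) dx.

An antiderivative is F(x) = log(2*x + 2)/2.
Then F(2) - F(0) = (log(6)/2) - (log(2)/2) = log(3)/2.

log(3)/2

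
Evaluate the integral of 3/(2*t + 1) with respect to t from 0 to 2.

An antiderivative is F(t) = 3*log(2*t + 1)/2.
Then F(2) - F(0) = (3*log(5)/2) - (0) = 3*log(5)/2.

3*log(5)/2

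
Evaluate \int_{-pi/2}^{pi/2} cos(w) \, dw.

2

An antiderivative is F(w) = sin(w).
Then F(pi/2) - F(-pi/2) = (1) - (-1) = 2.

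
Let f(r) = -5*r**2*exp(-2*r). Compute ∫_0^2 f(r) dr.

Integrate by parts twice (u = r^2, dv = -5*exp(-2*r) dr).
An antiderivative is F(r) = (10*r**2 + 10*r + 5)*exp(-2*r)/4.
Then F(2) - F(0) = (65*exp(-4)/4) - (5/4) = -5/4 + 65*exp(-4)/4.

-5/4 + 65*exp(-4)/4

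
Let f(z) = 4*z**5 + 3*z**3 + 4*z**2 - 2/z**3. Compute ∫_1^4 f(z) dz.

By the power rule, an antiderivative is F(z) = 2*z**6/3 + 3*z**4/4 + 4*z**3/3 + z**(-2).
Then F(4) - F(1) = (48129/16) - (15/4) = 48069/16.

48069/16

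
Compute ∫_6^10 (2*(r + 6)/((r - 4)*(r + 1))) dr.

-2*log(11) + 2*log(7) + 4*log(3)

Factor the denominator: r**2 - 3*r - 4 = (r + 1)(r - 4).
Partial fractions: 2*(r + 6)/((r - 4)*(r + 1)) = -2/(r + 1) + 4/(r - 4).
An antiderivative is F(r) = 4*log(r - 4) - 2*log(r + 1).
Then F(10) - F(6) = (-2*log(11) + 4*log(2) + 4*log(3)) - (log(16/49)) = -2*log(11) + 2*log(7) + 4*log(3).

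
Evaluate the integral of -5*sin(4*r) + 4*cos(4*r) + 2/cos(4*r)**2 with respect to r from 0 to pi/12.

-5/8 + sqrt(3)

An antiderivative is F(r) = sin(4*r) + 5*cos(4*r)/4 + tan(4*r)/2.
Then F(pi/12) - F(0) = (5/8 + sqrt(3)) - (5/4) = -5/8 + sqrt(3).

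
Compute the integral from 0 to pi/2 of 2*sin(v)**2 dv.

pi/2

Use the identity sin^2(v) = (1 - cos(2*v))/2.
An antiderivative is F(v) = v - sin(2*v)/2.
Then F(pi/2) - F(0) = (pi/2) - (0) = pi/2.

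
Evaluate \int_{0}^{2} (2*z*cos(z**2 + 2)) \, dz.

-sin(2) + sin(6)

Let u = z**2 + 2, so du = 2*z dz. When z = 0, u = 2; when z = 2, u = 6.
The integral becomes ∫ cos(u) du from 2 to 6, with antiderivative sin(u).
Back in z: F(z) = sin(z**2 + 2).
Then F(2) - F(0) = (sin(6)) - (sin(2)) = -sin(2) + sin(6).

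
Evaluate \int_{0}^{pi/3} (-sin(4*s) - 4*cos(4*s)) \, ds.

-3/8 + sqrt(3)/2

An antiderivative is F(s) = -sin(4*s) + cos(4*s)/4.
Then F(pi/3) - F(0) = (-1/8 + sqrt(3)/2) - (1/4) = -3/8 + sqrt(3)/2.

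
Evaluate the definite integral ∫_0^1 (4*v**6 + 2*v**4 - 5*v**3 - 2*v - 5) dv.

By the power rule, an antiderivative is F(v) = 4*v**7/7 + 2*v**5/5 - 5*v**4/4 - v**2 - 5*v.
Then F(1) - F(0) = (-879/140) - (0) = -879/140.

-879/140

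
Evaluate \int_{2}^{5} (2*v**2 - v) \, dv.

135/2

By the power rule, an antiderivative is F(v) = 2*v**3/3 - v**2/2.
Then F(5) - F(2) = (425/6) - (10/3) = 135/2.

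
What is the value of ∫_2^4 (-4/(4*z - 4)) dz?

-log(3)

An antiderivative is F(z) = -log(4*z - 4).
Then F(4) - F(2) = (-log(12)) - (-log(4)) = -log(3).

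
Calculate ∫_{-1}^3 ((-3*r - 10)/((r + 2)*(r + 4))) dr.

-2*log(5) - log(7) + log(3)

Factor the denominator: r**2 + 6*r + 8 = (r + 4)(r + 2).
Partial fractions: (-3*r - 10)/((r + 2)*(r + 4)) = -1/(r + 4) - 2/(r + 2).
An antiderivative is F(r) = -2*log(r + 2) - log(r + 4).
Then F(3) - F(-1) = (-2*log(5) - log(7)) - (-log(3)) = -2*log(5) - log(7) + log(3).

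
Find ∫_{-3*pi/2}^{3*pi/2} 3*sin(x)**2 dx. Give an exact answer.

Use the identity sin^2(x) = (1 - cos(2*x))/2.
An antiderivative is F(x) = 3*x/2 - 3*sin(2*x)/4.
Then F(3*pi/2) - F(-3*pi/2) = (9*pi/4) - (-9*pi/4) = 9*pi/2.

9*pi/2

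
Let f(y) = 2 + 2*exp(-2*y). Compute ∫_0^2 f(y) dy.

5 - exp(-4)

An antiderivative is F(y) = 2*y - exp(-2*y).
Then F(2) - F(0) = (4 - exp(-4)) - (-1) = 5 - exp(-4).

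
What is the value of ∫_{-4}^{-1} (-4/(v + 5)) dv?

-8*log(2)

An antiderivative is F(v) = -4*log(v + 5).
Then F(-1) - F(-4) = (-8*log(2)) - (0) = -8*log(2).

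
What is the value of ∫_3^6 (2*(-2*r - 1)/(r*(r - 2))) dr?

-9*log(2)

Factor the denominator: r**2 - 2*r = r(r - 2).
Partial fractions: 2*(-2*r - 1)/(r*(r - 2)) = 1/r - 5/(r - 2).
An antiderivative is F(r) = log(r) - 5*log(r - 2).
Then F(6) - F(3) = (-9*log(2) + log(3)) - (log(3)) = -9*log(2).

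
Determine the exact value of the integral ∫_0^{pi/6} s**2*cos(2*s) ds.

-sqrt(3)/8 + sqrt(3)*pi**2/144 + pi/24

Integrate by parts twice (u = s^2, dv = cos(2*s) ds).
An antiderivative is F(s) = s**2*sin(2*s)/2 + s*cos(2*s)/2 - sin(2*s)/4.
Then F(pi/6) - F(0) = (-sqrt(3)/8 + sqrt(3)*pi**2/144 + pi/24) - (0) = -sqrt(3)/8 + sqrt(3)*pi**2/144 + pi/24.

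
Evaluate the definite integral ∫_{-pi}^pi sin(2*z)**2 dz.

pi

Use the identity sin^2(2*z) = (1 - cos(4*z))/2.
An antiderivative is F(z) = z/2 - sin(4*z)/8.
Then F(pi) - F(-pi) = (pi/2) - (-pi/2) = pi.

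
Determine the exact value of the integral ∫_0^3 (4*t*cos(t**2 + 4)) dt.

2*sin(13) - 2*sin(4)

Let u = t**2 + 4, so du = 2*t dt. When t = 0, u = 4; when t = 3, u = 13.
The integral becomes 2·∫ cos(u) du from 4 to 13, with antiderivative 2*sin(u).
Back in t: F(t) = 2*sin(t**2 + 4).
Then F(3) - F(0) = (2*sin(13)) - (2*sin(4)) = 2*sin(13) - 2*sin(4).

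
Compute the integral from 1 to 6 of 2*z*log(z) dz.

-35/2 + 36*log(2) + 36*log(3)

Integrate by parts once (u = ln z, dv = 2*z dz).
An antiderivative is F(z) = z**2*(2*log(z) - 1)/2.
Then F(6) - F(1) = (-18 + 36*log(2) + 36*log(3)) - (-1/2) = -35/2 + 36*log(2) + 36*log(3).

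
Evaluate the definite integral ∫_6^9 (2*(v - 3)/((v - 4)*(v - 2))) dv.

Factor the denominator: v**2 - 6*v + 8 = (v - 2)(v - 4).
Partial fractions: 2*(v - 3)/((v - 4)*(v - 2)) = 1/(v - 2) + 1/(v - 4).
An antiderivative is F(v) = log(v - 4) + log(v - 2).
Then F(9) - F(6) = (log(35)) - (log(8)) = log(35/8).

log(35/8)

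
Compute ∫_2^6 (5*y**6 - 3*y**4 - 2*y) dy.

By the power rule, an antiderivative is F(y) = 5*y**7/7 - 3*y**5/5 - y**2.
Then F(6) - F(2) = (6833844/35) - (2388/35) = 6831456/35.

6831456/35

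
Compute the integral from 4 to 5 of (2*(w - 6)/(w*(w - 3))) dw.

Factor the denominator: w**2 - 3*w = w(w - 3).
Partial fractions: 2*(w - 6)/(w*(w - 3)) = 4/w - 2/(w - 3).
An antiderivative is F(w) = 4*log(w) - 2*log(w - 3).
Then F(5) - F(4) = (-2*log(2) + 4*log(5)) - (8*log(2)) = -10*log(2) + 4*log(5).

-10*log(2) + 4*log(5)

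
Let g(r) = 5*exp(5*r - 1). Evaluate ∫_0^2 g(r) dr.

-(1 - exp(10))*exp(-1)

Let u = 5*r - 1, so du = 5 dr. When r = 0, u = -1; when r = 2, u = 9.
The integral becomes ∫ exp(u) du from -1 to 9, with antiderivative exp(u).
Back in r: F(r) = exp(5*r - 1).
Then F(2) - F(0) = (exp(9)) - (exp(-1)) = -(1 - exp(10))*exp(-1).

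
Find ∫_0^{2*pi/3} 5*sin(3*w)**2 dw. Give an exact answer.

Use the identity sin^2(3*w) = (1 - cos(6*w))/2.
An antiderivative is F(w) = 5*w/2 - 5*sin(6*w)/12.
Then F(2*pi/3) - F(0) = (5*pi/3) - (0) = 5*pi/3.

5*pi/3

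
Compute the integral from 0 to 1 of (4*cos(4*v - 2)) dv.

2*sin(2)

Let u = 4*v - 2, so du = 4 dv. When v = 0, u = -2; when v = 1, u = 2.
The integral becomes ∫ cos(u) du from -2 to 2, with antiderivative sin(u).
Back in v: F(v) = sin(4*v - 2).
Then F(1) - F(0) = (sin(2)) - (-sin(2)) = 2*sin(2).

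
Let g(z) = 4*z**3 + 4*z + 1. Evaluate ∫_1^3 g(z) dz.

98

By the power rule, an antiderivative is F(z) = z**4 + 2*z**2 + z.
Then F(3) - F(1) = (102) - (4) = 98.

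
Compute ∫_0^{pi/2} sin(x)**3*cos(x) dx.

Let u = sin(x), so du = cos(x) dx. When x = 0, u = 0; when x = pi/2, u = 1.
The integral becomes ∫ u**3 du from 0 to 1, with antiderivative u**4/4.
Back in x: F(x) = sin(x)**4/4.
Then F(pi/2) - F(0) = (1/4) - (0) = 1/4.

1/4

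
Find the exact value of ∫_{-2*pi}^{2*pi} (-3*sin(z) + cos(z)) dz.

0

An antiderivative is F(z) = sin(z) + 3*cos(z).
Then F(2*pi) - F(-2*pi) = (3) - (3) = 0.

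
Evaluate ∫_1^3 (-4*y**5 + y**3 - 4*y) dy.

By the power rule, an antiderivative is F(y) = -2*y**6/3 + y**4/4 - 2*y**2.
Then F(3) - F(1) = (-1935/4) - (-29/12) = -1444/3.

-1444/3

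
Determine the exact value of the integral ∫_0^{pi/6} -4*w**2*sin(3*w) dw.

Integrate by parts twice (u = w^2, dv = -4*sin(3*w) dw).
An antiderivative is F(w) = 4*w**2*cos(3*w)/3 - 8*w*sin(3*w)/9 - 8*cos(3*w)/27.
Then F(pi/6) - F(0) = (-4*pi/27) - (-8/27) = 8/27 - 4*pi/27.

8/27 - 4*pi/27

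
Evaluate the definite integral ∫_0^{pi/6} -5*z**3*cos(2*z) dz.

-15/16 - 5*pi**2/96 - 5*sqrt(3)*pi**3/864 + 5*sqrt(3)*pi/16

Integrate by parts 3 times (u = z^3, dv = -5*cos(2*z) dz).
An antiderivative is F(z) = -5*z**3*sin(2*z)/2 - 15*z**2*cos(2*z)/4 + 15*z*sin(2*z)/4 + 15*cos(2*z)/8.
Then F(pi/6) - F(0) = (-5*pi**2/96 - 5*sqrt(3)*pi**3/864 + 15/16 + 5*sqrt(3)*pi/16) - (15/8) = -15/16 - 5*pi**2/96 - 5*sqrt(3)*pi**3/864 + 5*sqrt(3)*pi/16.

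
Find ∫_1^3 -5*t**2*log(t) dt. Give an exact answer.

Integrate by parts once (u = ln t, dv = -5*t**2 dt).
An antiderivative is F(t) = -5*t**3*(3*log(t) - 1)/9.
Then F(3) - F(1) = (15 - 45*log(3)) - (5/9) = 130/9 - 45*log(3).

130/9 - 45*log(3)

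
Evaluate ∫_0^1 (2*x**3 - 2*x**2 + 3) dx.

By the power rule, an antiderivative is F(x) = x**4/2 - 2*x**3/3 + 3*x.
Then F(1) - F(0) = (17/6) - (0) = 17/6.

17/6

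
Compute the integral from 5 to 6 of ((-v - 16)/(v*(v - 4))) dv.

Factor the denominator: v**2 - 4*v = v(v - 4).
Partial fractions: (-v - 16)/(v*(v - 4)) = 4/v - 5/(v - 4).
An antiderivative is F(v) = 4*log(v) - 5*log(v - 4).
Then F(6) - F(5) = (log(81/2)) - (4*log(5)) = -4*log(5) - log(2) + 4*log(3).

-4*log(5) - log(2) + 4*log(3)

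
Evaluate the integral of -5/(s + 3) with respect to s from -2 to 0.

-5*log(3)

An antiderivative is F(s) = -5*log(s + 3).
Then F(0) - F(-2) = (-5*log(3)) - (0) = -5*log(3).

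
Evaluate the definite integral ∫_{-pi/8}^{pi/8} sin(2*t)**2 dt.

Use the identity sin^2(2*t) = (1 - cos(4*t))/2.
An antiderivative is F(t) = t/2 - sin(4*t)/8.
Then F(pi/8) - F(-pi/8) = (-1/8 + pi/16) - (1/8 - pi/16) = -1/4 + pi/8.

-1/4 + pi/8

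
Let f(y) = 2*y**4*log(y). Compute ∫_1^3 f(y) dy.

Integrate by parts once (u = ln y, dv = 2*y**4 dy).
An antiderivative is F(y) = 2*y**5*(5*log(y) - 1)/25.
Then F(3) - F(1) = (-486/25 + 486*log(3)/5) - (-2/25) = -484/25 + 486*log(3)/5.

-484/25 + 486*log(3)/5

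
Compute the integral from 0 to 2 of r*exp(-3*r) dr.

(-7 + exp(6))*exp(-6)/9

Integrate by parts once (u = r, dv = exp(-3*r) dr).
An antiderivative is F(r) = (-3*r - 1)*exp(-3*r)/9.
Then F(2) - F(0) = (-7*exp(-6)/9) - (-1/9) = (-7 + exp(6))*exp(-6)/9.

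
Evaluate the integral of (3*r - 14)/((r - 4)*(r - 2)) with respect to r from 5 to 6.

-4*log(3) + 7*log(2)

Factor the denominator: r**2 - 6*r + 8 = (r - 2)(r - 4).
Partial fractions: (3*r - 14)/((r - 4)*(r - 2)) = 4/(r - 2) - 1/(r - 4).
An antiderivative is F(r) = -log(r - 4) + 4*log(r - 2).
Then F(6) - F(5) = (7*log(2)) - (log(81)) = -4*log(3) + 7*log(2).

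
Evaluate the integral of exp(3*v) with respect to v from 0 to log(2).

Let u = exp(v), so du = exp(v) dv. When v = 0, u = 1; when v = log(2), u = 2.
The integral becomes ∫ u**2 du from 1 to 2, with antiderivative u**3/3.
Back in v: F(v) = exp(3*v)/3.
Then F(log(2)) - F(0) = (8/3) - (1/3) = 7/3.

7/3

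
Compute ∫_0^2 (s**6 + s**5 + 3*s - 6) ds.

By the power rule, an antiderivative is F(s) = s**7/7 + s**6/6 + 3*s**2/2 - 6*s.
Then F(2) - F(0) = (482/21) - (0) = 482/21.

482/21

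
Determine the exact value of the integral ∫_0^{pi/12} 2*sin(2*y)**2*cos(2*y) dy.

1/24

Let u = sin(2*y), so du = 2*cos(2*y) dy. When y = 0, u = 0; when y = pi/12, u = 1/2.
The integral becomes ∫ u**2 du from 0 to 1/2, with antiderivative u**3/3.
Back in y: F(y) = sin(2*y)**3/3.
Then F(pi/12) - F(0) = (1/24) - (0) = 1/24.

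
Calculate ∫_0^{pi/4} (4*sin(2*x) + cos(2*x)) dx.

An antiderivative is F(x) = sin(2*x)/2 - 2*cos(2*x).
Then F(pi/4) - F(0) = (1/2) - (-2) = 5/2.

5/2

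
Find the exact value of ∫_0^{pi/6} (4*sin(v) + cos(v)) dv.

9/2 - 2*sqrt(3)

An antiderivative is F(v) = sin(v) - 4*cos(v).
Then F(pi/6) - F(0) = (1/2 - 2*sqrt(3)) - (-4) = 9/2 - 2*sqrt(3).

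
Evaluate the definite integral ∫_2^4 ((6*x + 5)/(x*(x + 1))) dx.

-log(3) + log(5) + 5*log(2)

Factor the denominator: x**2 + x = (x + 1)x.
Partial fractions: (6*x + 5)/(x*(x + 1)) = 1/(x + 1) + 5/x.
An antiderivative is F(x) = 5*log(x) + log(x + 1).
Then F(4) - F(2) = (log(5) + 10*log(2)) - (log(96)) = -log(3) + log(5) + 5*log(2).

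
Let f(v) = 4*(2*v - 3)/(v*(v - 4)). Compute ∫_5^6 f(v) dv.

-3*log(5) + 3*log(3) + 8*log(2)

Factor the denominator: v**2 - 4*v = v(v - 4).
Partial fractions: 4*(2*v - 3)/(v*(v - 4)) = 3/v + 5/(v - 4).
An antiderivative is F(v) = 3*log(v) + 5*log(v - 4).
Then F(6) - F(5) = (3*log(3) + 8*log(2)) - (3*log(5)) = -3*log(5) + 3*log(3) + 8*log(2).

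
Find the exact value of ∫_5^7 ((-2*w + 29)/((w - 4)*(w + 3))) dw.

Factor the denominator: w**2 - w - 12 = (w + 3)(w - 4).
Partial fractions: (-2*w + 29)/((w - 4)*(w + 3)) = -5/(w + 3) + 3/(w - 4).
An antiderivative is F(w) = 3*log(w - 4) - 5*log(w + 3).
Then F(7) - F(5) = (-5*log(5) - 5*log(2) + 3*log(3)) - (-15*log(2)) = -5*log(5) + 3*log(3) + 10*log(2).

-5*log(5) + 3*log(3) + 10*log(2)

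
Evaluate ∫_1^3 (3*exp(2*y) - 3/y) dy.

-3*exp(2)/2 - log(27) + 3*exp(6)/2

An antiderivative is F(y) = 3*exp(2*y)/2 - 3*log(y).
Then F(3) - F(1) = (-log(27) + 3*exp(6)/2) - (3*exp(2)/2) = -3*exp(2)/2 - log(27) + 3*exp(6)/2.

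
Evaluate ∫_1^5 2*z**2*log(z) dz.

Integrate by parts once (u = ln z, dv = 2*z**2 dz).
An antiderivative is F(z) = 2*z**3*(3*log(z) - 1)/9.
Then F(5) - F(1) = (-250/9 + 250*log(5)/3) - (-2/9) = -248/9 + 250*log(5)/3.

-248/9 + 250*log(5)/3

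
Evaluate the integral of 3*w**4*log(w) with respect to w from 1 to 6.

Integrate by parts once (u = ln w, dv = 3*w**4 dw).
An antiderivative is F(w) = 3*w**5*(5*log(w) - 1)/25.
Then F(6) - F(1) = (-23328/25 + 23328*log(6)/5) - (-3/25) = -933 + 23328*log(6)/5.

-933 + 23328*log(6)/5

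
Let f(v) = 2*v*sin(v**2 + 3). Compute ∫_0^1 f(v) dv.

Let u = v**2 + 3, so du = 2*v dv. When v = 0, u = 3; when v = 1, u = 4.
The integral becomes ∫ sin(u) du from 3 to 4, with antiderivative -cos(u).
Back in v: F(v) = -cos(v**2 + 3).
Then F(1) - F(0) = (-cos(4)) - (-cos(3)) = cos(3) - cos(4).

cos(3) - cos(4)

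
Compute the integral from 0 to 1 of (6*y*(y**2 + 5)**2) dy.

91

Let u = y**2 + 5, so du = 2*y dy. When y = 0, u = 5; when y = 1, u = 6.
The integral becomes 3·∫ u**2 du from 5 to 6, with antiderivative u**3.
Back in y: F(y) = (y**2 + 5)**3.
Then F(1) - F(0) = (216) - (125) = 91.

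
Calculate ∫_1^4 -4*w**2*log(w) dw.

28 - 512*log(2)/3

Integrate by parts once (u = ln w, dv = -4*w**2 dw).
An antiderivative is F(w) = -4*w**3*(3*log(w) - 1)/9.
Then F(4) - F(1) = (256/9 - 512*log(2)/3) - (4/9) = 28 - 512*log(2)/3.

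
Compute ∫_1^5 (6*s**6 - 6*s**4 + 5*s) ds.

By the power rule, an antiderivative is F(s) = 6*s**7/7 - 6*s**5/5 + 5*s**2/2.
Then F(5) - F(1) = (885875/14) - (151/70) = 2214612/35.

2214612/35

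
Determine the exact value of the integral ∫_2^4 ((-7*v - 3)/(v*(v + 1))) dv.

Factor the denominator: v**2 + v = (v + 1)v.
Partial fractions: (-7*v - 3)/(v*(v + 1)) = -4/(v + 1) - 3/v.
An antiderivative is F(v) = -3*log(v) - 4*log(v + 1).
Then F(4) - F(2) = (-4*log(5) - 6*log(2)) - (-4*log(3) - 3*log(2)) = -4*log(5) - 3*log(2) + 4*log(3).

-4*log(5) - 3*log(2) + 4*log(3)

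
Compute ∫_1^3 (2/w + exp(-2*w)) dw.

An antiderivative is F(w) = 2*log(w) - exp(-2*w)/2.
Then F(3) - F(1) = (-exp(-6)/2 + 2*log(3)) - (-exp(-2)/2) = (-1 + exp(4) + 4*exp(6)*log(3))*exp(-6)/2.

(-1 + exp(4) + 4*exp(6)*log(3))*exp(-6)/2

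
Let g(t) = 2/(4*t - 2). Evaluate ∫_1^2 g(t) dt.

An antiderivative is F(t) = log(4*t - 2)/2.
Then F(2) - F(1) = (log(6)/2) - (log(2)/2) = log(3)/2.

log(3)/2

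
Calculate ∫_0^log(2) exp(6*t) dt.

Let u = exp(t), so du = exp(t) dt. When t = 0, u = 1; when t = log(2), u = 2.
The integral becomes ∫ u**5 du from 1 to 2, with antiderivative u**6/6.
Back in t: F(t) = exp(6*t)/6.
Then F(log(2)) - F(0) = (32/3) - (1/6) = 21/2.

21/2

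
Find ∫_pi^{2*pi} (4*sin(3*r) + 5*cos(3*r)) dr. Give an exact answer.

-8/3

An antiderivative is F(r) = 5*sin(3*r)/3 - 4*cos(3*r)/3.
Then F(2*pi) - F(pi) = (-4/3) - (4/3) = -8/3.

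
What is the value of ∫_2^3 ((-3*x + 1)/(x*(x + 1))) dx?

-9*log(2) + 5*log(3)

Factor the denominator: x**2 + x = (x + 1)x.
Partial fractions: (-3*x + 1)/(x*(x + 1)) = -4/(x + 1) + 1/x.
An antiderivative is F(x) = log(x) - 4*log(x + 1).
Then F(3) - F(2) = (-8*log(2) + log(3)) - (log(2/81)) = -9*log(2) + 5*log(3).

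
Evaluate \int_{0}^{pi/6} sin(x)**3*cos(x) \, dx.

Let u = sin(x), so du = cos(x) dx. When x = 0, u = 0; when x = pi/6, u = 1/2.
The integral becomes ∫ u**3 du from 0 to 1/2, with antiderivative u**4/4.
Back in x: F(x) = sin(x)**4/4.
Then F(pi/6) - F(0) = (1/64) - (0) = 1/64.

1/64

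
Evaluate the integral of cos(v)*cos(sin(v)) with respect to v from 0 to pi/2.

sin(1)

Let u = sin(v), so du = cos(v) dv. When v = 0, u = 0; when v = pi/2, u = 1.
The integral becomes ∫ cos(u) du from 0 to 1, with antiderivative sin(u).
Back in v: F(v) = sin(sin(v)).
Then F(pi/2) - F(0) = (sin(1)) - (0) = sin(1).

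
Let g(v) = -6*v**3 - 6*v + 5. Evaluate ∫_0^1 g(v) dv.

By the power rule, an antiderivative is F(v) = -3*v**4/2 - 3*v**2 + 5*v.
Then F(1) - F(0) = (1/2) - (0) = 1/2.

1/2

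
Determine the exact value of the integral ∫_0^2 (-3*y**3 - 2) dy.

By the power rule, an antiderivative is F(y) = -3*y**4/4 - 2*y.
Then F(2) - F(0) = (-16) - (0) = -16.

-16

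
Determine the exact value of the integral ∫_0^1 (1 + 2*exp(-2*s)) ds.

An antiderivative is F(s) = s - exp(-2*s).
Then F(1) - F(0) = (1 - exp(-2)) - (-1) = 2 - exp(-2).

2 - exp(-2)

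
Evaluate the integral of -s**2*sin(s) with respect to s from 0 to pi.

4 - pi**2

Integrate by parts twice (u = s^2, dv = -sin(s) ds).
An antiderivative is F(s) = s**2*cos(s) - 2*s*sin(s) - 2*cos(s).
Then F(pi) - F(0) = (2 - pi**2) - (-2) = 4 - pi**2.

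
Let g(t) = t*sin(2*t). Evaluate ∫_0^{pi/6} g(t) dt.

-pi/24 + sqrt(3)/8

Integrate by parts once (u = t, dv = sin(2*t) dt).
An antiderivative is F(t) = -t*cos(2*t)/2 + sin(2*t)/4.
Then F(pi/6) - F(0) = (-pi/24 + sqrt(3)/8) - (0) = -pi/24 + sqrt(3)/8.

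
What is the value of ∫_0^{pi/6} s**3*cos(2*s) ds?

Integrate by parts 3 times (u = s^3, dv = cos(2*s) ds).
An antiderivative is F(s) = s**3*sin(2*s)/2 + 3*s**2*cos(2*s)/4 - 3*s*sin(2*s)/4 - 3*cos(2*s)/8.
Then F(pi/6) - F(0) = (-sqrt(3)*pi/16 - 3/16 + sqrt(3)*pi**3/864 + pi**2/96) - (-3/8) = -sqrt(3)*pi/16 + sqrt(3)*pi**3/864 + pi**2/96 + 3/16.

-sqrt(3)*pi/16 + sqrt(3)*pi**3/864 + pi**2/96 + 3/16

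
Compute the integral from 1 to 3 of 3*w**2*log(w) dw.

-26/3 + 27*log(3)

Integrate by parts once (u = ln w, dv = 3*w**2 dw).
An antiderivative is F(w) = w**3*(3*log(w) - 1)/3.
Then F(3) - F(1) = (-9 + 27*log(3)) - (-1/3) = -26/3 + 27*log(3).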